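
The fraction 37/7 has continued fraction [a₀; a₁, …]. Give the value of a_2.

37 = 5·7 + 2, so a_0 = 5
7 = 3·2 + 1, so a_1 = 3
2 = 2·1 + 0, so a_2 = 2

2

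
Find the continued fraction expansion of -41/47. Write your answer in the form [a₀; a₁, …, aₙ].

[-1; 7, 1, 5]

Apply division with remainder until the remainder is 0:
-41 = -1·47 + 6, so a_0 = -1
47 = 7·6 + 5, so a_1 = 7
6 = 1·5 + 1, so a_2 = 1
5 = 5·1 + 0, so a_3 = 5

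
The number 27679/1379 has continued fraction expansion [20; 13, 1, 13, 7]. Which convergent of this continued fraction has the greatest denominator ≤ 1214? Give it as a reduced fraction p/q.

a_0 = 20: 20/1  (≤ bound)
a_1 = 13: 261/13  (≤ bound)
a_2 = 1: 281/14  (≤ bound)
a_3 = 13: 3914/195  (≤ bound)
a_4 = 7: 27679/1379  (> 1214, stop)

3914/195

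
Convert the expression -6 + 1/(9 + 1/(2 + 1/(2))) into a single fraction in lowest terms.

Start with 2.
2 + 1/(2/1) = 2 + 1/2 = 5/2
9 + 1/(5/2) = 9 + 2/5 = 47/5
-6 + 1/(47/5) = -6 + 5/47 = -277/47

-277/47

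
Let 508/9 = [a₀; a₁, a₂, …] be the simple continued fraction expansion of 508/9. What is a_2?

Apply division with remainder until the remainder is 0:
⌊508/9⌋ = 56, remainder 4
⌊9/4⌋ = 2, remainder 1
⌊4/1⌋ = 4, remainder 0

4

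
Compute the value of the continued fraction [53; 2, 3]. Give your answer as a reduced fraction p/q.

Work from the innermost term outward:
Start with 3.
2 + 1/(3/1) = 2 + 1/3 = 7/3
53 + 1/(7/3) = 53 + 3/7 = 374/7

374/7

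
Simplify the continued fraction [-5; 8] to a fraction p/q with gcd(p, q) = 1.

-39/8

Start with 8.
-5 + 1/(8/1) = -5 + 1/8 = -39/8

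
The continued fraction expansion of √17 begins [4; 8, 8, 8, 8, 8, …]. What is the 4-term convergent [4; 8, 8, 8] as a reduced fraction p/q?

2177/528

Start with 8.
8 + 1/(8/1) = 8 + 1/8 = 65/8
8 + 1/(65/8) = 8 + 8/65 = 528/65
4 + 1/(528/65) = 4 + 65/528 = 2177/528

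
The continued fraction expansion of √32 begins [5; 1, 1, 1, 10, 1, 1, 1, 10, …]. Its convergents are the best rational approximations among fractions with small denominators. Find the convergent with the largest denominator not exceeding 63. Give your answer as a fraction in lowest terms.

198/35

a_0 = 5: 5/1  (≤ bound)
a_1 = 1: 6/1  (≤ bound)
a_2 = 1: 11/2  (≤ bound)
a_3 = 1: 17/3  (≤ bound)
a_4 = 10: 181/32  (≤ bound)
a_5 = 1: 198/35  (≤ bound)
a_6 = 1: 379/67  (> 63, stop)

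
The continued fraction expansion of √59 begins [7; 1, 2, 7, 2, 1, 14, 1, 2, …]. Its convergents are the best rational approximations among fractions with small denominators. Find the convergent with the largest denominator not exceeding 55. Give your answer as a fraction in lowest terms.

a_0 = 7: 7/1  (≤ bound)
a_1 = 1: 8/1  (≤ bound)
a_2 = 2: 23/3  (≤ bound)
a_3 = 7: 169/22  (≤ bound)
a_4 = 2: 361/47  (≤ bound)
a_5 = 1: 530/69  (> 55, stop)

361/47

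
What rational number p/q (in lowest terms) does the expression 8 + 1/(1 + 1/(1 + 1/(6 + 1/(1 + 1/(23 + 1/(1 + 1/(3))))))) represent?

12604/1477

Start with 3.
1 + 1/(3/1) = 1 + 1/3 = 4/3
23 + 1/(4/3) = 23 + 3/4 = 95/4
1 + 1/(95/4) = 1 + 4/95 = 99/95
6 + 1/(99/95) = 6 + 95/99 = 689/99
1 + 1/(689/99) = 1 + 99/689 = 788/689
1 + 1/(788/689) = 1 + 689/788 = 1477/788
8 + 1/(1477/788) = 8 + 788/1477 = 12604/1477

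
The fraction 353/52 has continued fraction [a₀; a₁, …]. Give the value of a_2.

⌊353/52⌋ = 6, remainder 41
⌊52/41⌋ = 1, remainder 11
⌊41/11⌋ = 3, remainder 8

3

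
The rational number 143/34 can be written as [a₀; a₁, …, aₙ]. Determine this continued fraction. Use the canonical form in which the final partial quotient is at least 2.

143 = 4·34 + 7, so a_0 = 4
34 = 4·7 + 6, so a_1 = 4
7 = 1·6 + 1, so a_2 = 1
6 = 6·1 + 0, so a_3 = 6

[4; 4, 1, 6]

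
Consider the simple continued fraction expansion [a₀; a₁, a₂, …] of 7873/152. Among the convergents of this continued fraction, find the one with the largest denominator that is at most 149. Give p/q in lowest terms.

a_0 = 51: 51/1  (≤ bound)
a_1 = 1: 52/1  (≤ bound)
a_2 = 3: 207/4  (≤ bound)
a_3 = 1: 259/5  (≤ bound)
a_4 = 9: 2538/49  (≤ bound)
a_5 = 3: 7873/152  (> 149, stop)

2538/49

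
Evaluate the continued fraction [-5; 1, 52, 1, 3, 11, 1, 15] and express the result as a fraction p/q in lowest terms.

Start with 15.
1 + 1/(15/1) = 1 + 1/15 = 16/15
11 + 1/(16/15) = 11 + 15/16 = 191/16
3 + 1/(191/16) = 3 + 16/191 = 589/191
1 + 1/(589/191) = 1 + 191/589 = 780/589
52 + 1/(780/589) = 52 + 589/780 = 41149/780
1 + 1/(41149/780) = 1 + 780/41149 = 41929/41149
-5 + 1/(41929/41149) = -5 + 41149/41929 = -168496/41929

-168496/41929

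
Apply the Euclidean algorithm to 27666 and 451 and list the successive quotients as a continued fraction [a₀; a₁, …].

⌊27666/451⌋ = 61, remainder 155
⌊451/155⌋ = 2, remainder 141
⌊155/141⌋ = 1, remainder 14
⌊141/14⌋ = 10, remainder 1
⌊14/1⌋ = 14, remainder 0

[61; 2, 1, 10, 14]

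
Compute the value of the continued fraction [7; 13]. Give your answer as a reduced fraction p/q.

92/13

a_0 = 7: 7/1
a_1 = 13: 92/13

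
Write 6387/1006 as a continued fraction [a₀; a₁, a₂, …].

Run the Euclidean algorithm, recording each quotient:
⌊6387/1006⌋ = 6, remainder 351
⌊1006/351⌋ = 2, remainder 304
⌊351/304⌋ = 1, remainder 47
⌊304/47⌋ = 6, remainder 22
⌊47/22⌋ = 2, remainder 3
⌊22/3⌋ = 7, remainder 1
⌊3/1⌋ = 3, remainder 0

[6; 2, 1, 6, 2, 7, 3]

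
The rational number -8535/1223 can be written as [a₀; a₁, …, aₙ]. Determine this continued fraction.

[-7; 47, 26]

-8535 = -7·1223 + 26, so a_0 = -7
1223 = 47·26 + 1, so a_1 = 47
26 = 26·1 + 0, so a_2 = 26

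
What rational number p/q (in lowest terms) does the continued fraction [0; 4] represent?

1/4

Work from the innermost term outward:
Start with 4.
0 + 1/(4/1) = 0 + 1/4 = 1/4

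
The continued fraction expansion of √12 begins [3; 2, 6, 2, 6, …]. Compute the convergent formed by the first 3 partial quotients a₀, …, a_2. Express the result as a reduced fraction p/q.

45/13

Start with 6.
2 + 1/(6/1) = 2 + 1/6 = 13/6
3 + 1/(13/6) = 3 + 6/13 = 45/13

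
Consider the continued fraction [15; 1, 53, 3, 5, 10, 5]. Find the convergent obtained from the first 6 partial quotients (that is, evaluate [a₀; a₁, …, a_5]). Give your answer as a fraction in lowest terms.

Start with 10.
5 + 1/(10/1) = 5 + 1/10 = 51/10
3 + 1/(51/10) = 3 + 10/51 = 163/51
53 + 1/(163/51) = 53 + 51/163 = 8690/163
1 + 1/(8690/163) = 1 + 163/8690 = 8853/8690
15 + 1/(8853/8690) = 15 + 8690/8853 = 141485/8853

141485/8853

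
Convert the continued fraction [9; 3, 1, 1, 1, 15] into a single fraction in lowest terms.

1595/172

a_0 = 9: 9/1
a_1 = 3: 28/3
a_2 = 1: 37/4
a_3 = 1: 65/7
a_4 = 1: 102/11
a_5 = 15: 1595/172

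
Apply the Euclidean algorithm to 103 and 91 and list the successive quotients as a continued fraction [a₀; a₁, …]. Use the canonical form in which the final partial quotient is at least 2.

Run the Euclidean algorithm, recording each quotient:
103 ÷ 91 → quotient 1, remainder 12
91 ÷ 12 → quotient 7, remainder 7
12 ÷ 7 → quotient 1, remainder 5
7 ÷ 5 → quotient 1, remainder 2
5 ÷ 2 → quotient 2, remainder 1
2 ÷ 1 → quotient 2, remainder 0

[1; 7, 1, 1, 2, 2]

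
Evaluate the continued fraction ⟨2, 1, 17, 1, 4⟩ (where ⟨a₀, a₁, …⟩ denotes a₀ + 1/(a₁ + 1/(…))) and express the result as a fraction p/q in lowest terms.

277/94

Use the convergent recurrence hₖ = aₖ·hₖ₋₁ + hₖ₋₂ (and likewise for the denominators kₖ):
a_0 = 2: 2/1
a_1 = 1: 3/1
a_2 = 17: 53/18
a_3 = 1: 56/19
a_4 = 4: 277/94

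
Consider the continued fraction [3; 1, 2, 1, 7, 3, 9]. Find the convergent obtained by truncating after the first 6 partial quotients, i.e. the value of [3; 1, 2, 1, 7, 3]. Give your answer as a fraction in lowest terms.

363/97

Collapse the nested fraction from the inside out:
Start with 3.
7 + 1/(3/1) = 7 + 1/3 = 22/3
1 + 1/(22/3) = 1 + 3/22 = 25/22
2 + 1/(25/22) = 2 + 22/25 = 72/25
1 + 1/(72/25) = 1 + 25/72 = 97/72
3 + 1/(97/72) = 3 + 72/97 = 363/97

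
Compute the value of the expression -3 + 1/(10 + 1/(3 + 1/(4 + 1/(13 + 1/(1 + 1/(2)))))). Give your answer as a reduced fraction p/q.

-16219/5587

Start with 2.
1 + 1/(2/1) = 1 + 1/2 = 3/2
13 + 1/(3/2) = 13 + 2/3 = 41/3
4 + 1/(41/3) = 4 + 3/41 = 167/41
3 + 1/(167/41) = 3 + 41/167 = 542/167
10 + 1/(542/167) = 10 + 167/542 = 5587/542
-3 + 1/(5587/542) = -3 + 542/5587 = -16219/5587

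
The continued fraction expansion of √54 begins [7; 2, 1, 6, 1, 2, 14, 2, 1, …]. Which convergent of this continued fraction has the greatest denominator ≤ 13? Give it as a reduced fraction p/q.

a_0 = 7: 7/1  (≤ bound)
a_1 = 2: 15/2  (≤ bound)
a_2 = 1: 22/3  (≤ bound)
a_3 = 6: 147/20  (> 13, stop)

22/3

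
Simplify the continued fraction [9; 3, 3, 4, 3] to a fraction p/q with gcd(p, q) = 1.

1293/139

Start with 3.
4 + 1/(3/1) = 4 + 1/3 = 13/3
3 + 1/(13/3) = 3 + 3/13 = 42/13
3 + 1/(42/13) = 3 + 13/42 = 139/42
9 + 1/(139/42) = 9 + 42/139 = 1293/139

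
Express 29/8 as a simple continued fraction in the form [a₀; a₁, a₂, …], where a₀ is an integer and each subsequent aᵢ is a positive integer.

[3; 1, 1, 1, 2]

⌊29/8⌋ = 3, remainder 5
⌊8/5⌋ = 1, remainder 3
⌊5/3⌋ = 1, remainder 2
⌊3/2⌋ = 1, remainder 1
⌊2/1⌋ = 2, remainder 0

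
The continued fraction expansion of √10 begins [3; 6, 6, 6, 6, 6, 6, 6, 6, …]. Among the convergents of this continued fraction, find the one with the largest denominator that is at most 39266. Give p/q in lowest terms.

List convergents until the denominator exceeds the bound:
a_0 = 3: 3/1  (≤ bound)
a_1 = 6: 19/6  (≤ bound)
a_2 = 6: 117/37  (≤ bound)
a_3 = 6: 721/228  (≤ bound)
a_4 = 6: 4443/1405  (≤ bound)
a_5 = 6: 27379/8658  (≤ bound)
a_6 = 6: 168717/53353  (> 39266, stop)

27379/8658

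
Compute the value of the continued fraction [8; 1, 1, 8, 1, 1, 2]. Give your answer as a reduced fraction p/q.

776/91

Build up convergents one term at a time:
a_0 = 8: 8/1
a_1 = 1: 9/1
a_2 = 1: 17/2
a_3 = 8: 145/17
a_4 = 1: 162/19
a_5 = 1: 307/36
a_6 = 2: 776/91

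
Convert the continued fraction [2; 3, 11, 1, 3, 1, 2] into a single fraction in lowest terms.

1183/509

a_0 = 2: 2/1
a_1 = 3: 7/3
a_2 = 11: 79/34
a_3 = 1: 86/37
a_4 = 3: 337/145
a_5 = 1: 423/182
a_6 = 2: 1183/509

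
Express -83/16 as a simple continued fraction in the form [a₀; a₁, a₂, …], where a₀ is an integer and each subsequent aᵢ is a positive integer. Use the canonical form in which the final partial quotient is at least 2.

[-6; 1, 4, 3]

Run the Euclidean algorithm, recording each quotient:
-83 ÷ 16 → quotient -6, remainder 13
16 ÷ 13 → quotient 1, remainder 3
13 ÷ 3 → quotient 4, remainder 1
3 ÷ 1 → quotient 3, remainder 0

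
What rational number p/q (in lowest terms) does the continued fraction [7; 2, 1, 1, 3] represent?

Start with 3.
1 + 1/(3/1) = 1 + 1/3 = 4/3
1 + 1/(4/3) = 1 + 3/4 = 7/4
2 + 1/(7/4) = 2 + 4/7 = 18/7
7 + 1/(18/7) = 7 + 7/18 = 133/18

133/18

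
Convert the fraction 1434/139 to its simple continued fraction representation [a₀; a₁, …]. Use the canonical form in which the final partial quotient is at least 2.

Run the Euclidean algorithm, recording each quotient:
1434 ÷ 139 → quotient 10, remainder 44
139 ÷ 44 → quotient 3, remainder 7
44 ÷ 7 → quotient 6, remainder 2
7 ÷ 2 → quotient 3, remainder 1
2 ÷ 1 → quotient 2, remainder 0

[10; 3, 6, 3, 2]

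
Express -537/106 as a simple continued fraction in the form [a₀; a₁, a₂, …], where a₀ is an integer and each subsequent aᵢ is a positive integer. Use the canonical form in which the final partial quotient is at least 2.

[-6; 1, 14, 7]

-537 = -6·106 + 99, so a_0 = -6
106 = 1·99 + 7, so a_1 = 1
99 = 14·7 + 1, so a_2 = 14
7 = 7·1 + 0, so a_3 = 7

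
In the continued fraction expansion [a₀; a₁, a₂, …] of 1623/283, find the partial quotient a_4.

3

1623 = 5·283 + 208, so a_0 = 5
283 = 1·208 + 75, so a_1 = 1
208 = 2·75 + 58, so a_2 = 2
75 = 1·58 + 17, so a_3 = 1
58 = 3·17 + 7, so a_4 = 3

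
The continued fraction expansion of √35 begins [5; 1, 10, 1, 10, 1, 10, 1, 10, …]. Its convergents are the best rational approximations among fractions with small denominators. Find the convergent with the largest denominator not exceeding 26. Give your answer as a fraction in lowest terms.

List convergents until the denominator exceeds the bound:
a_0 = 5: 5/1  (≤ bound)
a_1 = 1: 6/1  (≤ bound)
a_2 = 10: 65/11  (≤ bound)
a_3 = 1: 71/12  (≤ bound)
a_4 = 10: 775/131  (> 26, stop)

71/12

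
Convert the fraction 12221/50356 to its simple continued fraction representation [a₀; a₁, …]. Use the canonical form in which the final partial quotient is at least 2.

12221 ÷ 50356 → quotient 0, remainder 12221
50356 ÷ 12221 → quotient 4, remainder 1472
12221 ÷ 1472 → quotient 8, remainder 445
1472 ÷ 445 → quotient 3, remainder 137
445 ÷ 137 → quotient 3, remainder 34
137 ÷ 34 → quotient 4, remainder 1
34 ÷ 1 → quotient 34, remainder 0

[0; 4, 8, 3, 3, 4, 34]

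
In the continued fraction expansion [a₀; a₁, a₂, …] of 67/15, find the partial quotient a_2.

⌊67/15⌋ = 4, remainder 7
⌊15/7⌋ = 2, remainder 1
⌊7/1⌋ = 7, remainder 0

7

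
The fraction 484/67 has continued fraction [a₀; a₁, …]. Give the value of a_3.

7

Run the Euclidean algorithm, recording each quotient:
484 = 7·67 + 15, so a_0 = 7
67 = 4·15 + 7, so a_1 = 4
15 = 2·7 + 1, so a_2 = 2
7 = 7·1 + 0, so a_3 = 7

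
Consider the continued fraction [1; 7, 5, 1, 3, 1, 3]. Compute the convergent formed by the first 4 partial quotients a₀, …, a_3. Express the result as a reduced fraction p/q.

49/43

Start with 1.
5 + 1/(1/1) = 5 + 1/1 = 6/1
7 + 1/(6/1) = 7 + 1/6 = 43/6
1 + 1/(43/6) = 1 + 6/43 = 49/43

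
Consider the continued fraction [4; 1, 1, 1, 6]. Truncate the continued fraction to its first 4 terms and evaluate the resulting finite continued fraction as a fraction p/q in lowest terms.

a_0 = 4: 4/1
a_1 = 1: 5/1
a_2 = 1: 9/2
a_3 = 1: 14/3

14/3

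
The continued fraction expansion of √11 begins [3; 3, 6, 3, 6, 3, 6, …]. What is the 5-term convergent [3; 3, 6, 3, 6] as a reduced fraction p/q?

1257/379

Compute successive convergents:
a_0 = 3: 3/1
a_1 = 3: 10/3
a_2 = 6: 63/19
a_3 = 3: 199/60
a_4 = 6: 1257/379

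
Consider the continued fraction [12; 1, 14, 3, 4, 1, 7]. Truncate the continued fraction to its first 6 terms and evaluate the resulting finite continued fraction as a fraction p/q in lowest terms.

3169/245

a_0 = 12: 12/1
a_1 = 1: 13/1
a_2 = 14: 194/15
a_3 = 3: 595/46
a_4 = 4: 2574/199
a_5 = 1: 3169/245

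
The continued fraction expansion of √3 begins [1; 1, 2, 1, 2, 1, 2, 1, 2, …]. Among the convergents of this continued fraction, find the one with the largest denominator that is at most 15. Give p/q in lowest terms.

26/15

List convergents until the denominator exceeds the bound:
a_0 = 1: 1/1  (≤ bound)
a_1 = 1: 2/1  (≤ bound)
a_2 = 2: 5/3  (≤ bound)
a_3 = 1: 7/4  (≤ bound)
a_4 = 2: 19/11  (≤ bound)
a_5 = 1: 26/15  (≤ bound)
a_6 = 2: 71/41  (> 15, stop)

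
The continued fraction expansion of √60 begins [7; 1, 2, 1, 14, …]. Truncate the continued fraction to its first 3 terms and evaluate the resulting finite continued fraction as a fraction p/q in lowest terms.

Compute successive convergents:
a_0 = 7: 7/1
a_1 = 1: 8/1
a_2 = 2: 23/3

23/3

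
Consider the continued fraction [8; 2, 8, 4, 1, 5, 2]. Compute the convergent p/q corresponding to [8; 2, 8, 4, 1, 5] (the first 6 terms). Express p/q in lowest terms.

4278/505

a_0 = 8: 8/1
a_1 = 2: 17/2
a_2 = 8: 144/17
a_3 = 4: 593/70
a_4 = 1: 737/87
a_5 = 5: 4278/505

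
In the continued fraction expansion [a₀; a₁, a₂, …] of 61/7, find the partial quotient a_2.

⌊61/7⌋ = 8, remainder 5
⌊7/5⌋ = 1, remainder 2
⌊5/2⌋ = 2, remainder 1

2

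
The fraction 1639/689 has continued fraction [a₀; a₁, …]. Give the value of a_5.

⌊1639/689⌋ = 2, remainder 261
⌊689/261⌋ = 2, remainder 167
⌊261/167⌋ = 1, remainder 94
⌊167/94⌋ = 1, remainder 73
⌊94/73⌋ = 1, remainder 21
⌊73/21⌋ = 3, remainder 10

3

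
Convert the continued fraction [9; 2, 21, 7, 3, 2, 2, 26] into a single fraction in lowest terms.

Start with 26.
2 + 1/(26/1) = 2 + 1/26 = 53/26
2 + 1/(53/26) = 2 + 26/53 = 132/53
3 + 1/(132/53) = 3 + 53/132 = 449/132
7 + 1/(449/132) = 7 + 132/449 = 3275/449
21 + 1/(3275/449) = 21 + 449/3275 = 69224/3275
2 + 1/(69224/3275) = 2 + 3275/69224 = 141723/69224
9 + 1/(141723/69224) = 9 + 69224/141723 = 1344731/141723

1344731/141723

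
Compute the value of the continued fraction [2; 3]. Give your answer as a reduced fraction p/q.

7/3

a_0 = 2: 2/1
a_1 = 3: 7/3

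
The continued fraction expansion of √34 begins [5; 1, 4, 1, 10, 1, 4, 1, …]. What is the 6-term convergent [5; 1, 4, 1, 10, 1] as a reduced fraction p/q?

Work from the innermost term outward:
Start with 1.
10 + 1/(1/1) = 10 + 1/1 = 11/1
1 + 1/(11/1) = 1 + 1/11 = 12/11
4 + 1/(12/11) = 4 + 11/12 = 59/12
1 + 1/(59/12) = 1 + 12/59 = 71/59
5 + 1/(71/59) = 5 + 59/71 = 414/71

414/71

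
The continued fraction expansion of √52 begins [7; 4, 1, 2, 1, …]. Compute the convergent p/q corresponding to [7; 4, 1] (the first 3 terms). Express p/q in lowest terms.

36/5

Start with 1.
4 + 1/(1/1) = 4 + 1/1 = 5/1
7 + 1/(5/1) = 7 + 1/5 = 36/5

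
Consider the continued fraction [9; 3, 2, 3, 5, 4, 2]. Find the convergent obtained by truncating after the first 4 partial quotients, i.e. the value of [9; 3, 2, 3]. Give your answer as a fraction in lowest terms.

223/24

a_0 = 9: 9/1
a_1 = 3: 28/3
a_2 = 2: 65/7
a_3 = 3: 223/24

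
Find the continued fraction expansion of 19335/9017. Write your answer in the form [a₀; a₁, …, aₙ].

19335 ÷ 9017 → quotient 2, remainder 1301
9017 ÷ 1301 → quotient 6, remainder 1211
1301 ÷ 1211 → quotient 1, remainder 90
1211 ÷ 90 → quotient 13, remainder 41
90 ÷ 41 → quotient 2, remainder 8
41 ÷ 8 → quotient 5, remainder 1
8 ÷ 1 → quotient 8, remainder 0

[2; 6, 1, 13, 2, 5, 8]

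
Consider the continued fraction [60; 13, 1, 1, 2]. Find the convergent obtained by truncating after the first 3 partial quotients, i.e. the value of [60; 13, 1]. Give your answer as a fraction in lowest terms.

841/14

Start with 1.
13 + 1/(1/1) = 13 + 1/1 = 14/1
60 + 1/(14/1) = 60 + 1/14 = 841/14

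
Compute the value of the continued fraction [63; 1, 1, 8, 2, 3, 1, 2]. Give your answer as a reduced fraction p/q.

Start with 2.
1 + 1/(2/1) = 1 + 1/2 = 3/2
3 + 1/(3/2) = 3 + 2/3 = 11/3
2 + 1/(11/3) = 2 + 3/11 = 25/11
8 + 1/(25/11) = 8 + 11/25 = 211/25
1 + 1/(211/25) = 1 + 25/211 = 236/211
1 + 1/(236/211) = 1 + 211/236 = 447/236
63 + 1/(447/236) = 63 + 236/447 = 28397/447

28397/447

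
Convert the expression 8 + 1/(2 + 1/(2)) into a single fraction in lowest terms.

a_0 = 8: 8/1
a_1 = 2: 17/2
a_2 = 2: 42/5

42/5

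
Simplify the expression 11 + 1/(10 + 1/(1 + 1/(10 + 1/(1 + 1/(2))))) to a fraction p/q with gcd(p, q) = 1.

4237/382

Start with 2.
1 + 1/(2/1) = 1 + 1/2 = 3/2
10 + 1/(3/2) = 10 + 2/3 = 32/3
1 + 1/(32/3) = 1 + 3/32 = 35/32
10 + 1/(35/32) = 10 + 32/35 = 382/35
11 + 1/(382/35) = 11 + 35/382 = 4237/382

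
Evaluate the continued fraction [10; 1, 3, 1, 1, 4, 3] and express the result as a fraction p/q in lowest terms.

1423/132

a_0 = 10: 10/1
a_1 = 1: 11/1
a_2 = 3: 43/4
a_3 = 1: 54/5
a_4 = 1: 97/9
a_5 = 4: 442/41
a_6 = 3: 1423/132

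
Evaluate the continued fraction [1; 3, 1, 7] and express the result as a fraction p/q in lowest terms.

39/31

a_0 = 1: 1/1
a_1 = 3: 4/3
a_2 = 1: 5/4
a_3 = 7: 39/31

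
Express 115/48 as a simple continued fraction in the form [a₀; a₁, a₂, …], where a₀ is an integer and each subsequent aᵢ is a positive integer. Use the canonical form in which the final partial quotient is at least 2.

[2; 2, 1, 1, 9]

Run the Euclidean algorithm, recording each quotient:
⌊115/48⌋ = 2, remainder 19
⌊48/19⌋ = 2, remainder 10
⌊19/10⌋ = 1, remainder 9
⌊10/9⌋ = 1, remainder 1
⌊9/1⌋ = 9, remainder 0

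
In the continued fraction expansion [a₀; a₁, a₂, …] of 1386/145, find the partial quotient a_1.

1386 = 9·145 + 81, so a_0 = 9
145 = 1·81 + 64, so a_1 = 1

1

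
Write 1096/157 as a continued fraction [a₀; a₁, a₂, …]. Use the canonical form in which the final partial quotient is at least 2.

⌊1096/157⌋ = 6, remainder 154
⌊157/154⌋ = 1, remainder 3
⌊154/3⌋ = 51, remainder 1
⌊3/1⌋ = 3, remainder 0

[6; 1, 51, 3]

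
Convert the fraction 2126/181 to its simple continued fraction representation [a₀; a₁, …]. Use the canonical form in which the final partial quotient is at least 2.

[11; 1, 2, 1, 14, 3]

Run the Euclidean algorithm, recording each quotient:
2126 = 11·181 + 135, so a_0 = 11
181 = 1·135 + 46, so a_1 = 1
135 = 2·46 + 43, so a_2 = 2
46 = 1·43 + 3, so a_3 = 1
43 = 14·3 + 1, so a_4 = 14
3 = 3·1 + 0, so a_5 = 3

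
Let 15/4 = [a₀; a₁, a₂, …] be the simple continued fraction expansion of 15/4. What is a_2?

3

15 ÷ 4 → quotient 3, remainder 3
4 ÷ 3 → quotient 1, remainder 1
3 ÷ 1 → quotient 3, remainder 0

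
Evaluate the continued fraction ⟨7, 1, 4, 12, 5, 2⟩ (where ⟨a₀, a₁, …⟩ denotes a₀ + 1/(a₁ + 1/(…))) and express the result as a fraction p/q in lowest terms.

5314/681

a_0 = 7: 7/1
a_1 = 1: 8/1
a_2 = 4: 39/5
a_3 = 12: 476/61
a_4 = 5: 2419/310
a_5 = 2: 5314/681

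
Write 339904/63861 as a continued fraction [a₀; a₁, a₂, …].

339904 = 5·63861 + 20599, so a_0 = 5
63861 = 3·20599 + 2064, so a_1 = 3
20599 = 9·2064 + 2023, so a_2 = 9
2064 = 1·2023 + 41, so a_3 = 1
2023 = 49·41 + 14, so a_4 = 49
41 = 2·14 + 13, so a_5 = 2
14 = 1·13 + 1, so a_6 = 1
13 = 13·1 + 0, so a_7 = 13

[5; 3, 9, 1, 49, 2, 1, 13]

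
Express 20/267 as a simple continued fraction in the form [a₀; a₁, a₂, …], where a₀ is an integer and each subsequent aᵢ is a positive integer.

20 ÷ 267 → quotient 0, remainder 20
267 ÷ 20 → quotient 13, remainder 7
20 ÷ 7 → quotient 2, remainder 6
7 ÷ 6 → quotient 1, remainder 1
6 ÷ 1 → quotient 6, remainder 0

[0; 13, 2, 1, 6]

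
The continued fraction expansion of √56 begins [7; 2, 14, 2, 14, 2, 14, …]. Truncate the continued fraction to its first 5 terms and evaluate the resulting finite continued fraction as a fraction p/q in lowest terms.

a_0 = 7: 7/1
a_1 = 2: 15/2
a_2 = 14: 217/29
a_3 = 2: 449/60
a_4 = 14: 6503/869

6503/869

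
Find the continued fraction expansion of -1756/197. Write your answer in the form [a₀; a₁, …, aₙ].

Run the Euclidean algorithm, recording each quotient:
-1756 ÷ 197 → quotient -9, remainder 17
197 ÷ 17 → quotient 11, remainder 10
17 ÷ 10 → quotient 1, remainder 7
10 ÷ 7 → quotient 1, remainder 3
7 ÷ 3 → quotient 2, remainder 1
3 ÷ 1 → quotient 3, remainder 0

[-9; 11, 1, 1, 2, 3]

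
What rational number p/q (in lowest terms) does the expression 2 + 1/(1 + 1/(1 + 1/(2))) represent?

Work from the innermost term outward:
Start with 2.
1 + 1/(2/1) = 1 + 1/2 = 3/2
1 + 1/(3/2) = 1 + 2/3 = 5/3
2 + 1/(5/3) = 2 + 3/5 = 13/5

13/5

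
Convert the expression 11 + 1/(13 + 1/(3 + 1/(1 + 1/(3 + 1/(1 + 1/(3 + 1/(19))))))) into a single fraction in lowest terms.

203754/18397

Start with 19.
3 + 1/(19/1) = 3 + 1/19 = 58/19
1 + 1/(58/19) = 1 + 19/58 = 77/58
3 + 1/(77/58) = 3 + 58/77 = 289/77
1 + 1/(289/77) = 1 + 77/289 = 366/289
3 + 1/(366/289) = 3 + 289/366 = 1387/366
13 + 1/(1387/366) = 13 + 366/1387 = 18397/1387
11 + 1/(18397/1387) = 11 + 1387/18397 = 203754/18397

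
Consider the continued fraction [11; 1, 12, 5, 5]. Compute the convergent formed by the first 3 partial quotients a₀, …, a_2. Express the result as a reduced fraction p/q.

Use the convergent recurrence hₖ = aₖ·hₖ₋₁ + hₖ₋₂ (and likewise for the denominators kₖ):
a_0 = 11: 11/1
a_1 = 1: 12/1
a_2 = 12: 155/13

155/13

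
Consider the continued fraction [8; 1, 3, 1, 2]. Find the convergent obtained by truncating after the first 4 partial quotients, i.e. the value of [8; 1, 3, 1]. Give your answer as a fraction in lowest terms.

Start with 1.
3 + 1/(1/1) = 3 + 1/1 = 4/1
1 + 1/(4/1) = 1 + 1/4 = 5/4
8 + 1/(5/4) = 8 + 4/5 = 44/5

44/5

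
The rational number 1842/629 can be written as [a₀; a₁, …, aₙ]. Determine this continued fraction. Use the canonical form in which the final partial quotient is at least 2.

[2; 1, 12, 1, 44]

⌊1842/629⌋ = 2, remainder 584
⌊629/584⌋ = 1, remainder 45
⌊584/45⌋ = 12, remainder 44
⌊45/44⌋ = 1, remainder 1
⌊44/1⌋ = 44, remainder 0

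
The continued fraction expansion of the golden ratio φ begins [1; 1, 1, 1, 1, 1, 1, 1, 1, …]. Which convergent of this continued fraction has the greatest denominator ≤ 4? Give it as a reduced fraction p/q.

List convergents until the denominator exceeds the bound:
a_0 = 1: 1/1  (≤ bound)
a_1 = 1: 2/1  (≤ bound)
a_2 = 1: 3/2  (≤ bound)
a_3 = 1: 5/3  (≤ bound)
a_4 = 1: 8/5  (> 4, stop)

5/3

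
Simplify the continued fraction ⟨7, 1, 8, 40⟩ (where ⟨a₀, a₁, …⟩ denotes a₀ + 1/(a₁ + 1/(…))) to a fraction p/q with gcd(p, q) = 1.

2848/361

Start with 40.
8 + 1/(40/1) = 8 + 1/40 = 321/40
1 + 1/(321/40) = 1 + 40/321 = 361/321
7 + 1/(361/321) = 7 + 321/361 = 2848/361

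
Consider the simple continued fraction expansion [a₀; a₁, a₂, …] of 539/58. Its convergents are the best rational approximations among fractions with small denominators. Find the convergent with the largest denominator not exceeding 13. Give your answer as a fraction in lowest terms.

List convergents until the denominator exceeds the bound:
a_0 = 9: 9/1  (≤ bound)
a_1 = 3: 28/3  (≤ bound)
a_2 = 2: 65/7  (≤ bound)
a_3 = 2: 158/17  (> 13, stop)

65/7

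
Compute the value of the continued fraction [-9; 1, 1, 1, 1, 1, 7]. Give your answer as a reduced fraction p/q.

-511/61

Starting at the tail and folding back:
Start with 7.
1 + 1/(7/1) = 1 + 1/7 = 8/7
1 + 1/(8/7) = 1 + 7/8 = 15/8
1 + 1/(15/8) = 1 + 8/15 = 23/15
1 + 1/(23/15) = 1 + 15/23 = 38/23
1 + 1/(38/23) = 1 + 23/38 = 61/38
-9 + 1/(61/38) = -9 + 38/61 = -511/61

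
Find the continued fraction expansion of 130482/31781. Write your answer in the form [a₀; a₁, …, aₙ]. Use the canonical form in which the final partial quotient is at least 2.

[4; 9, 2, 6, 2, 59, 2]

130482 = 4·31781 + 3358, so a_0 = 4
31781 = 9·3358 + 1559, so a_1 = 9
3358 = 2·1559 + 240, so a_2 = 2
1559 = 6·240 + 119, so a_3 = 6
240 = 2·119 + 2, so a_4 = 2
119 = 59·2 + 1, so a_5 = 59
2 = 2·1 + 0, so a_6 = 2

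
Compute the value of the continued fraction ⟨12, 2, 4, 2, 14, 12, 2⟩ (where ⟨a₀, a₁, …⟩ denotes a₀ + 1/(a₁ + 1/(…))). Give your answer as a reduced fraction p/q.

90448/7265

a_0 = 12: 12/1
a_1 = 2: 25/2
a_2 = 4: 112/9
a_3 = 2: 249/20
a_4 = 14: 3598/289
a_5 = 12: 43425/3488
a_6 = 2: 90448/7265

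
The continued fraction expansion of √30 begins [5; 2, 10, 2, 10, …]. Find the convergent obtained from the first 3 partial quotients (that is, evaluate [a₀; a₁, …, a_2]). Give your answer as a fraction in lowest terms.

115/21

Use the convergent recurrence hₖ = aₖ·hₖ₋₁ + hₖ₋₂ (and likewise for the denominators kₖ):
a_0 = 5: 5/1
a_1 = 2: 11/2
a_2 = 10: 115/21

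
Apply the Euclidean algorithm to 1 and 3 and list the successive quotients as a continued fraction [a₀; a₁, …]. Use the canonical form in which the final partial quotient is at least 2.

1 ÷ 3 → quotient 0, remainder 1
3 ÷ 1 → quotient 3, remainder 0

[0; 3]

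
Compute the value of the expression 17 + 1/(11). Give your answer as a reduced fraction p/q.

188/11

Start with 11.
17 + 1/(11/1) = 17 + 1/11 = 188/11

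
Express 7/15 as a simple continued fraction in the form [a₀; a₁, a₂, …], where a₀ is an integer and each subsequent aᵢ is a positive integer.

[0; 2, 7]

7 ÷ 15 → quotient 0, remainder 7
15 ÷ 7 → quotient 2, remainder 1
7 ÷ 1 → quotient 7, remainder 0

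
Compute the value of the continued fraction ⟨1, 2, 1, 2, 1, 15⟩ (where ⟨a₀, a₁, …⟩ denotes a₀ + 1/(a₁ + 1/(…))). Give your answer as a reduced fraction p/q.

236/173

Start with 15.
1 + 1/(15/1) = 1 + 1/15 = 16/15
2 + 1/(16/15) = 2 + 15/16 = 47/16
1 + 1/(47/16) = 1 + 16/47 = 63/47
2 + 1/(63/47) = 2 + 47/63 = 173/63
1 + 1/(173/63) = 1 + 63/173 = 236/173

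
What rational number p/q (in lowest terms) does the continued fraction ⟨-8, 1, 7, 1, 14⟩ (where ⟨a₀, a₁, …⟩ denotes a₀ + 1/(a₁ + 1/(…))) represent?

Work from the innermost term outward:
Start with 14.
1 + 1/(14/1) = 1 + 1/14 = 15/14
7 + 1/(15/14) = 7 + 14/15 = 119/15
1 + 1/(119/15) = 1 + 15/119 = 134/119
-8 + 1/(134/119) = -8 + 119/134 = -953/134

-953/134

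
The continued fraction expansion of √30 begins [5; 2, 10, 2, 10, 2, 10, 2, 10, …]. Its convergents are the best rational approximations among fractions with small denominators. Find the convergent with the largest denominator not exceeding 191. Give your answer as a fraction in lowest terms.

List convergents until the denominator exceeds the bound:
a_0 = 5: 5/1  (≤ bound)
a_1 = 2: 11/2  (≤ bound)
a_2 = 10: 115/21  (≤ bound)
a_3 = 2: 241/44  (≤ bound)
a_4 = 10: 2525/461  (> 191, stop)

241/44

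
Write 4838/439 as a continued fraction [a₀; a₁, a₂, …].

4838 ÷ 439 → quotient 11, remainder 9
439 ÷ 9 → quotient 48, remainder 7
9 ÷ 7 → quotient 1, remainder 2
7 ÷ 2 → quotient 3, remainder 1
2 ÷ 1 → quotient 2, remainder 0

[11; 48, 1, 3, 2]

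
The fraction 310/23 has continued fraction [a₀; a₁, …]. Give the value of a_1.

Repeatedly divide and take the remainder:
⌊310/23⌋ = 13, remainder 11
⌊23/11⌋ = 2, remainder 1

2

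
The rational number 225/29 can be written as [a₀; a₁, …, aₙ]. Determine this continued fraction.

Repeatedly divide and take the remainder:
225 = 7·29 + 22, so a_0 = 7
29 = 1·22 + 7, so a_1 = 1
22 = 3·7 + 1, so a_2 = 3
7 = 7·1 + 0, so a_3 = 7

[7; 1, 3, 7]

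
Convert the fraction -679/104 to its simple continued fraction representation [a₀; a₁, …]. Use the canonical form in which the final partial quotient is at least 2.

[-7; 2, 8, 6]

-679 ÷ 104 → quotient -7, remainder 49
104 ÷ 49 → quotient 2, remainder 6
49 ÷ 6 → quotient 8, remainder 1
6 ÷ 1 → quotient 6, remainder 0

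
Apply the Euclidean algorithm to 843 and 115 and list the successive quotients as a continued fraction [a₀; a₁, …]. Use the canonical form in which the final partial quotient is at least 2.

843 = 7·115 + 38, so a_0 = 7
115 = 3·38 + 1, so a_1 = 3
38 = 38·1 + 0, so a_2 = 38

[7; 3, 38]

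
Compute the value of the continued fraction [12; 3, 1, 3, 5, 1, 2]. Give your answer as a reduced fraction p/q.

Work from the innermost term outward:
Start with 2.
1 + 1/(2/1) = 1 + 1/2 = 3/2
5 + 1/(3/2) = 5 + 2/3 = 17/3
3 + 1/(17/3) = 3 + 3/17 = 54/17
1 + 1/(54/17) = 1 + 17/54 = 71/54
3 + 1/(71/54) = 3 + 54/71 = 267/71
12 + 1/(267/71) = 12 + 71/267 = 3275/267

3275/267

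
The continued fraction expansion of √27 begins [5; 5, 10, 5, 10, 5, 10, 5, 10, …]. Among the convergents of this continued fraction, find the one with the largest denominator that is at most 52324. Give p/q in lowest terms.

70226/13515

a_0 = 5: 5/1  (≤ bound)
a_1 = 5: 26/5  (≤ bound)
a_2 = 10: 265/51  (≤ bound)
a_3 = 5: 1351/260  (≤ bound)
a_4 = 10: 13775/2651  (≤ bound)
a_5 = 5: 70226/13515  (≤ bound)
a_6 = 10: 716035/137801  (> 52324, stop)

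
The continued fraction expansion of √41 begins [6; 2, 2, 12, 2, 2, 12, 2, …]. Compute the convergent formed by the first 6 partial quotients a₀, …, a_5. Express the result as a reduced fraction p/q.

Start with 2.
2 + 1/(2/1) = 2 + 1/2 = 5/2
12 + 1/(5/2) = 12 + 2/5 = 62/5
2 + 1/(62/5) = 2 + 5/62 = 129/62
2 + 1/(129/62) = 2 + 62/129 = 320/129
6 + 1/(320/129) = 6 + 129/320 = 2049/320

2049/320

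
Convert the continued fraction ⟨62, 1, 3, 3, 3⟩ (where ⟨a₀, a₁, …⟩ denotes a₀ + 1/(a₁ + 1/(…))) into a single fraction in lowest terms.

Start with 3.
3 + 1/(3/1) = 3 + 1/3 = 10/3
3 + 1/(10/3) = 3 + 3/10 = 33/10
1 + 1/(33/10) = 1 + 10/33 = 43/33
62 + 1/(43/33) = 62 + 33/43 = 2699/43

2699/43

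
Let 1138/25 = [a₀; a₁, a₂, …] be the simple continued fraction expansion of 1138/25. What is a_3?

12

Apply division with remainder until the remainder is 0:
1138 ÷ 25 → quotient 45, remainder 13
25 ÷ 13 → quotient 1, remainder 12
13 ÷ 12 → quotient 1, remainder 1
12 ÷ 1 → quotient 12, remainder 0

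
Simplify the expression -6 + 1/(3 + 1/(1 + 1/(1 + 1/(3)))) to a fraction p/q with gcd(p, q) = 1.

-143/25

Compute successive convergents:
a_0 = -6: -6/1
a_1 = 3: -17/3
a_2 = 1: -23/4
a_3 = 1: -40/7
a_4 = 3: -143/25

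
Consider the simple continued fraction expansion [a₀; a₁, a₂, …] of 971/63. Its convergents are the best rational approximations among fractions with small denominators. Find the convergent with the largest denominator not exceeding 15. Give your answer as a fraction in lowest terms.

a_0 = 15: 15/1  (≤ bound)
a_1 = 2: 31/2  (≤ bound)
a_2 = 2: 77/5  (≤ bound)
a_3 = 2: 185/12  (≤ bound)
a_4 = 1: 262/17  (> 15, stop)

185/12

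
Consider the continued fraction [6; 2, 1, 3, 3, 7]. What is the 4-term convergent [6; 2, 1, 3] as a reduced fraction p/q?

70/11

Use the convergent recurrence hₖ = aₖ·hₖ₋₁ + hₖ₋₂ (and likewise for the denominators kₖ):
a_0 = 6: 6/1
a_1 = 2: 13/2
a_2 = 1: 19/3
a_3 = 3: 70/11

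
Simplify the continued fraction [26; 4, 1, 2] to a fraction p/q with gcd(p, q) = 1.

Start with 2.
1 + 1/(2/1) = 1 + 1/2 = 3/2
4 + 1/(3/2) = 4 + 2/3 = 14/3
26 + 1/(14/3) = 26 + 3/14 = 367/14

367/14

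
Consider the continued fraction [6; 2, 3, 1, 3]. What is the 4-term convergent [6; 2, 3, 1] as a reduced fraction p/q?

Start with 1.
3 + 1/(1/1) = 3 + 1/1 = 4/1
2 + 1/(4/1) = 2 + 1/4 = 9/4
6 + 1/(9/4) = 6 + 4/9 = 58/9

58/9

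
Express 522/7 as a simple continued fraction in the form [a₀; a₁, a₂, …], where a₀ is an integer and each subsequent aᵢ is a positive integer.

[74; 1, 1, 3]

Run the Euclidean algorithm, recording each quotient:
522 = 74·7 + 4, so a_0 = 74
7 = 1·4 + 3, so a_1 = 1
4 = 1·3 + 1, so a_2 = 1
3 = 3·1 + 0, so a_3 = 3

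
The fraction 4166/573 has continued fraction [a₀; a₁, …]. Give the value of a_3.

2

4166 ÷ 573 → quotient 7, remainder 155
573 ÷ 155 → quotient 3, remainder 108
155 ÷ 108 → quotient 1, remainder 47
108 ÷ 47 → quotient 2, remainder 14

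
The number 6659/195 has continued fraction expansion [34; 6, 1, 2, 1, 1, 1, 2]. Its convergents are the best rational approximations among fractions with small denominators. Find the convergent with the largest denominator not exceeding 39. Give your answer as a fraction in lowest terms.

922/27

a_0 = 34: 34/1  (≤ bound)
a_1 = 6: 205/6  (≤ bound)
a_2 = 1: 239/7  (≤ bound)
a_3 = 2: 683/20  (≤ bound)
a_4 = 1: 922/27  (≤ bound)
a_5 = 1: 1605/47  (> 39, stop)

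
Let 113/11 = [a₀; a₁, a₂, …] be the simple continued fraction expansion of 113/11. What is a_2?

Run the Euclidean algorithm, recording each quotient:
113 ÷ 11 → quotient 10, remainder 3
11 ÷ 3 → quotient 3, remainder 2
3 ÷ 2 → quotient 1, remainder 1

1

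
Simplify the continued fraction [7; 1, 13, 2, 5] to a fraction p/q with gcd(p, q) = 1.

1261/159

Start with 5.
2 + 1/(5/1) = 2 + 1/5 = 11/5
13 + 1/(11/5) = 13 + 5/11 = 148/11
1 + 1/(148/11) = 1 + 11/148 = 159/148
7 + 1/(159/148) = 7 + 148/159 = 1261/159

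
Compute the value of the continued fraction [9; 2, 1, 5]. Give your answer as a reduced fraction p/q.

159/17

Starting at the tail and folding back:
Start with 5.
1 + 1/(5/1) = 1 + 1/5 = 6/5
2 + 1/(6/5) = 2 + 5/6 = 17/6
9 + 1/(17/6) = 9 + 6/17 = 159/17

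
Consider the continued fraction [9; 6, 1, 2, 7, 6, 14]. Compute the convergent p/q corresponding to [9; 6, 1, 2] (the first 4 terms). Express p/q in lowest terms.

183/20

a_0 = 9: 9/1
a_1 = 6: 55/6
a_2 = 1: 64/7
a_3 = 2: 183/20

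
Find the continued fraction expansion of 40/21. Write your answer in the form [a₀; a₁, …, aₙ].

[1; 1, 9, 2]

Repeatedly divide and take the remainder:
40 = 1·21 + 19, so a_0 = 1
21 = 1·19 + 2, so a_1 = 1
19 = 9·2 + 1, so a_2 = 9
2 = 2·1 + 0, so a_3 = 2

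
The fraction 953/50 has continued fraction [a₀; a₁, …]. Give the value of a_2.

1

953 ÷ 50 → quotient 19, remainder 3
50 ÷ 3 → quotient 16, remainder 2
3 ÷ 2 → quotient 1, remainder 1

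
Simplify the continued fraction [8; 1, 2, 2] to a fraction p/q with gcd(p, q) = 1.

61/7

Starting at the tail and folding back:
Start with 2.
2 + 1/(2/1) = 2 + 1/2 = 5/2
1 + 1/(5/2) = 1 + 2/5 = 7/5
8 + 1/(7/5) = 8 + 5/7 = 61/7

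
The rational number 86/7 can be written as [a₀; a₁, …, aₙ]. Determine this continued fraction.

Run the Euclidean algorithm, recording each quotient:
86 = 12·7 + 2, so a_0 = 12
7 = 3·2 + 1, so a_1 = 3
2 = 2·1 + 0, so a_2 = 2

[12; 3, 2]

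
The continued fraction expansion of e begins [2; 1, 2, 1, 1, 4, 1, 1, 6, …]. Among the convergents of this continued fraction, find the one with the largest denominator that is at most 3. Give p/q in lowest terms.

8/3

a_0 = 2: 2/1  (≤ bound)
a_1 = 1: 3/1  (≤ bound)
a_2 = 2: 8/3  (≤ bound)
a_3 = 1: 11/4  (> 3, stop)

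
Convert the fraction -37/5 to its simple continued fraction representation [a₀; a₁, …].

⌊-37/5⌋ = -8, remainder 3
⌊5/3⌋ = 1, remainder 2
⌊3/2⌋ = 1, remainder 1
⌊2/1⌋ = 2, remainder 0

[-8; 1, 1, 2]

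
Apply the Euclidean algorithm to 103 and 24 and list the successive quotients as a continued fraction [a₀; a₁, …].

⌊103/24⌋ = 4, remainder 7
⌊24/7⌋ = 3, remainder 3
⌊7/3⌋ = 2, remainder 1
⌊3/1⌋ = 3, remainder 0

[4; 3, 2, 3]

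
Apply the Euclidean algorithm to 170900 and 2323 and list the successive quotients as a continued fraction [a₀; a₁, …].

[73; 1, 1, 3, 7, 11, 4]

170900 = 73·2323 + 1321, so a_0 = 73
2323 = 1·1321 + 1002, so a_1 = 1
1321 = 1·1002 + 319, so a_2 = 1
1002 = 3·319 + 45, so a_3 = 3
319 = 7·45 + 4, so a_4 = 7
45 = 11·4 + 1, so a_5 = 11
4 = 4·1 + 0, so a_6 = 4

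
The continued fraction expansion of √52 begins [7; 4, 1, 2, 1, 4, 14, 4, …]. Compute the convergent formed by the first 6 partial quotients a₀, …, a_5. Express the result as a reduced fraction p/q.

Start with 4.
1 + 1/(4/1) = 1 + 1/4 = 5/4
2 + 1/(5/4) = 2 + 4/5 = 14/5
1 + 1/(14/5) = 1 + 5/14 = 19/14
4 + 1/(19/14) = 4 + 14/19 = 90/19
7 + 1/(90/19) = 7 + 19/90 = 649/90

649/90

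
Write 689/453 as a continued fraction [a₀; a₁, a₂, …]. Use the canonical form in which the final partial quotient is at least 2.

[1; 1, 1, 11, 2, 2, 1, 2]

Apply division with remainder until the remainder is 0:
689 = 1·453 + 236, so a_0 = 1
453 = 1·236 + 217, so a_1 = 1
236 = 1·217 + 19, so a_2 = 1
217 = 11·19 + 8, so a_3 = 11
19 = 2·8 + 3, so a_4 = 2
8 = 2·3 + 2, so a_5 = 2
3 = 1·2 + 1, so a_6 = 1
2 = 2·1 + 0, so a_7 = 2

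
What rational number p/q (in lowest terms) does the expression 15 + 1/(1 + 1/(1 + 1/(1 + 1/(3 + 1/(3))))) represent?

a_0 = 15: 15/1
a_1 = 1: 16/1
a_2 = 1: 31/2
a_3 = 1: 47/3
a_4 = 3: 172/11
a_5 = 3: 563/36

563/36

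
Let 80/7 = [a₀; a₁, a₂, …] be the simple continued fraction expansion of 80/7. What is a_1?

2

80 = 11·7 + 3, so a_0 = 11
7 = 2·3 + 1, so a_1 = 2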